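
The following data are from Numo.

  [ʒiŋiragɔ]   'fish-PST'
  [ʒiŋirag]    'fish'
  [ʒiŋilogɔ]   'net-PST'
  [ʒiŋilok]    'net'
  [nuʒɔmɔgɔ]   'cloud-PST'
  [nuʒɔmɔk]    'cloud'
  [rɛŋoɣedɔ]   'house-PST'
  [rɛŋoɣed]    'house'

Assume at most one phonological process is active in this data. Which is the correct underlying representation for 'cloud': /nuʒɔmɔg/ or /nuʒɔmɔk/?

/nuʒɔmɔk/

The root 'cloud' surfaces as [nuʒɔmɔgɔ] and [nuʒɔmɔk], with a stem-final [g] ~ [k] alternation.
The stem 'fish' ([ʒiŋiragɔ], [ʒiŋirag]) shows [g] unchanged in both environments, so [g] cannot be basic with [k] derived in isolation.
Therefore /k/ is basic and [g] is derived by intervocalic voicing (voiceless stops become voiced between vowels).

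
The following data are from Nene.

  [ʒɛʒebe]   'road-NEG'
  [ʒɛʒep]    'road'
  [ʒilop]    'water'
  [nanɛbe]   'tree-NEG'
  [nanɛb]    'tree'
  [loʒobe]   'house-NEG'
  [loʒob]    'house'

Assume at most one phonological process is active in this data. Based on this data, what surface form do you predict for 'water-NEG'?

[ʒilobe]

The stem for 'road' ends in [b] in [ʒɛʒebe] but [p] in [ʒɛʒep].
The stem 'house' ([loʒobe], [loʒob]) shows [b] unchanged in both environments, so [b] cannot be basic with [p] derived in isolation.
Therefore /p/ is basic and [b] is derived by intervocalic voicing (voiceless stops become voiced between vowels).
From [ʒilop] the stem 'water' is /ʒilop/; between vowels this yields [ʒilobe].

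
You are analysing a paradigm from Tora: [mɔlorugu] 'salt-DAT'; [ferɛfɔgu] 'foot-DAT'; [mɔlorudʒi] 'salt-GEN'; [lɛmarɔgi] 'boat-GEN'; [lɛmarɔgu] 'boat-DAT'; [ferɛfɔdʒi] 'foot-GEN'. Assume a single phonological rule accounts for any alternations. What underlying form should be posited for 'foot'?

In [ferɛfɔgu] and [ferɛfɔdʒi] the final segment of 'foot' alternates: [g] ~ [dʒ].
Compare 'boat', with invariant [g] in [lɛmarɔgu] and [lɛmarɔgi]: an analysis with underlying /g/ and a rule producing [dʒ] before the GEN suffix would wrongly predict alternation here too.
The alternation reflects depalatalization: palato-alveolar /dʒ/ becomes [g] when no front vowel follows. /dʒ/ is underlying.
So 'foot' = /ferɛfɔdʒ/.

/ferɛfɔdʒ/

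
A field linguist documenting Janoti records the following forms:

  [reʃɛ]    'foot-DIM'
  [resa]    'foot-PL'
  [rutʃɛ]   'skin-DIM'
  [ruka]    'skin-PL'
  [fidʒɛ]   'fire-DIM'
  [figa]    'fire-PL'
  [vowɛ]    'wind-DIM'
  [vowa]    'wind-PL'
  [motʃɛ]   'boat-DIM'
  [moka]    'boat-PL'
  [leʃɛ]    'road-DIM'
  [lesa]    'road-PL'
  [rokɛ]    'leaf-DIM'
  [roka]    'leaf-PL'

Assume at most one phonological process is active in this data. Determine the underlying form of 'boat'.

In [motʃɛ] and [moka] the final segment of 'boat' alternates: [tʃ] ~ [k].
Compare 'leaf', with invariant [k] in [rokɛ] and [roka]: an analysis with underlying /k/ and a rule producing [tʃ] before the DIM suffix would wrongly predict alternation here too.
The alternation reflects depalatalization: palato-alveolar /tʃ/, /dʒ/ and /ʃ/ become [k], [g] and [s] when no front vowel follows. /tʃ/ is underlying.

/motʃ/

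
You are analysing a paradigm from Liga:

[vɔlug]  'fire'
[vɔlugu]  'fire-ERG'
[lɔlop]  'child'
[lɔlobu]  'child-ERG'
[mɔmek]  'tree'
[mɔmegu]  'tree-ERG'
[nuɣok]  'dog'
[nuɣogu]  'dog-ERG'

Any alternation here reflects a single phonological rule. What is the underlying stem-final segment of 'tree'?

/k/

The stem for 'tree' ends in [k] in [mɔmek] but [g] in [mɔmegu].
Compare 'fire', with invariant [g] in [vɔlug] and [vɔlugu]: an analysis with underlying /g/ and a rule producing [k] in isolation would wrongly predict alternation here too.
So /k/ is underlying, and a rule of intervocalic voicing — voiceless stops become voiced between vowels — gives [g].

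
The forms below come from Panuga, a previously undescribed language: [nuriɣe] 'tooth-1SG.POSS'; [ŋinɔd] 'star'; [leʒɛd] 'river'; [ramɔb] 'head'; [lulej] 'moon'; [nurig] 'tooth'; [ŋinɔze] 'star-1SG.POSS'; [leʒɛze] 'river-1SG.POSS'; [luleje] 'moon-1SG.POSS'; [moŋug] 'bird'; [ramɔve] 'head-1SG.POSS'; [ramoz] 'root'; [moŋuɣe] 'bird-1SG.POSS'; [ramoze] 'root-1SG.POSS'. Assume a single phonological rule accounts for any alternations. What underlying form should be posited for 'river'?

/leʒɛd/

'river' shows [d] ~ [z] at the end of the stem ([leʒɛd] vs [leʒɛze]).
The stem 'root' ([ramoz], [ramoze]) shows [z] unchanged in both environments, so [z] cannot be basic with [d] derived in isolation.
So /d/ is underlying, and a rule of intervocalic spirantization — voiced stops become fricatives between vowels — gives [z].
The underlying form of 'river' is therefore /leʒɛd/.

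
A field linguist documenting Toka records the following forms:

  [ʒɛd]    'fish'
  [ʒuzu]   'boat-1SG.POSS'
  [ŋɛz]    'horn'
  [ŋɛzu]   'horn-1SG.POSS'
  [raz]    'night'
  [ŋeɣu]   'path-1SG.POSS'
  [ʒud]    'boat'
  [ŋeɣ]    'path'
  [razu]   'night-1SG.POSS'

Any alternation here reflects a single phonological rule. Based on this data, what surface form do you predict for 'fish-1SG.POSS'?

[ʒɛzu]

The stem for 'boat' ends in [z] in [ʒuzu] but [d] in [ʒud].
The stem 'horn' ([ŋɛzu], [ŋɛz]) shows [z] unchanged in both environments, so [z] cannot be basic with [d] derived in isolation.
Therefore /d/ is basic and [z] is derived by intervocalic spirantization (voiced stops become fricatives between vowels).
The one attested form of 'fish', [ʒɛd], shows underlying /ʒɛd/. Applying the same rule between vowels gives [ʒɛzu].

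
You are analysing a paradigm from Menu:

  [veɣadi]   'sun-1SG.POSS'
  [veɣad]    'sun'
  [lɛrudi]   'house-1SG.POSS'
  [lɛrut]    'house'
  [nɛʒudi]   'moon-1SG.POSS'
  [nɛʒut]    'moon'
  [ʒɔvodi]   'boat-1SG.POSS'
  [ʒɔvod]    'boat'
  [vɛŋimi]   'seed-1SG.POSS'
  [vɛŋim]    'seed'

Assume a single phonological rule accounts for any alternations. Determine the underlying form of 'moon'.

'moon' shows [d] ~ [t] at the end of the stem ([nɛʒudi] vs [nɛʒut]).
If /d/ were underlying and a rule turned it into [t] in isolation, 'sun' would also alternate; but it has [d] in both [veɣadi] and [veɣad].
The underlying segment must be /t/; voiceless stops become voiced between vowels, yielding [d] there.
The underlying form of 'moon' is therefore /nɛʒut/.

/nɛʒut/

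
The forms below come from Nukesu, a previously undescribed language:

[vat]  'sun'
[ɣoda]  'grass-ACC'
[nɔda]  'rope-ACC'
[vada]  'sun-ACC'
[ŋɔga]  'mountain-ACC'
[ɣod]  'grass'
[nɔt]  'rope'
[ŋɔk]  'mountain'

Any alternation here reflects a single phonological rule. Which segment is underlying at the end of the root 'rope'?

The root 'rope' surfaces as [nɔda] and [nɔt], with a stem-final [d] ~ [t] alternation.
The stem 'grass' ([ɣoda], [ɣod]) shows [d] unchanged in both environments, so [d] cannot be basic with [t] derived in isolation.
Therefore /t/ is basic and [d] is derived by intervocalic voicing (voiceless stops become voiced between vowels).

/t/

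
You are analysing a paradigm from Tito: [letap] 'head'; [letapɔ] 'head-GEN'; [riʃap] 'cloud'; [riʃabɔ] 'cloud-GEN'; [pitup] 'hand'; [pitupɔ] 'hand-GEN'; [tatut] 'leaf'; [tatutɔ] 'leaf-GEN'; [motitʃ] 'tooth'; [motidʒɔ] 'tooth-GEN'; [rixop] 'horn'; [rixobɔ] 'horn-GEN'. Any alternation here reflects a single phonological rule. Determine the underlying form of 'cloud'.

In [riʃap] and [riʃabɔ] the final segment of 'cloud' alternates: [p] ~ [b].
If /p/ were underlying and a rule turned it into [b] before the GEN suffix, 'head' would also alternate; but it has [p] in both [letap] and [letapɔ].
The underlying segment must be /b/; voiced obstruents become voiceless word-finally, yielding [p] there.

/riʃab/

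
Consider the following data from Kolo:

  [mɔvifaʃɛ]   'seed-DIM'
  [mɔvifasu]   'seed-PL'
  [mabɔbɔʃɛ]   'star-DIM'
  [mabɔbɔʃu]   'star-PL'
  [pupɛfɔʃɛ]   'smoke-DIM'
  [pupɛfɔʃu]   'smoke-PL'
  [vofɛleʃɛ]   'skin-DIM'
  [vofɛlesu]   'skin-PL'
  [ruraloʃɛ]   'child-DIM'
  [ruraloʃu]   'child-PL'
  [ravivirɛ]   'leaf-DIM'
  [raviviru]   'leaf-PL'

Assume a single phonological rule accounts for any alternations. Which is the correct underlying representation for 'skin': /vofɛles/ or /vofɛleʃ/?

The root 'skin' surfaces as [vofɛleʃɛ] and [vofɛlesu], with a stem-final [ʃ] ~ [s] alternation.
If /ʃ/ were underlying and a rule turned it into [s] before the PL suffix, 'child' would also alternate; but it has [ʃ] in both [ruraloʃɛ] and [ruraloʃu].
Therefore /s/ is basic and [ʃ] is derived by palatalization before a front vowel (/s/ becomes palato-alveolar [ʃ] before a front vowel).

/vofɛles/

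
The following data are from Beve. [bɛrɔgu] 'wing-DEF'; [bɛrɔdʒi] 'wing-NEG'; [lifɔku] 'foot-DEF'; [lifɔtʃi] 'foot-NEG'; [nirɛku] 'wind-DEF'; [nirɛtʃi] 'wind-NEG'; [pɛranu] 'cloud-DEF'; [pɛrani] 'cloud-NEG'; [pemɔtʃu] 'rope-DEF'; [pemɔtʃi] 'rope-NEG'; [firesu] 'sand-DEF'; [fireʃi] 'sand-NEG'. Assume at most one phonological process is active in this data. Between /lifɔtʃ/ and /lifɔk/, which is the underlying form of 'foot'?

/lifɔk/

The root 'foot' surfaces as [lifɔku] and [lifɔtʃi], with a stem-final [k] ~ [tʃ] alternation.
If /tʃ/ were underlying and a rule turned it into [k] before the DEF suffix, 'rope' would also alternate; but it has [tʃ] in both [pemɔtʃu] and [pemɔtʃi].
The alternation reflects palatalization before a front vowel: /k/, /g/ and /s/ become palato-alveolar [tʃ], [dʒ] and [ʃ] before a front vowel. /k/ is underlying.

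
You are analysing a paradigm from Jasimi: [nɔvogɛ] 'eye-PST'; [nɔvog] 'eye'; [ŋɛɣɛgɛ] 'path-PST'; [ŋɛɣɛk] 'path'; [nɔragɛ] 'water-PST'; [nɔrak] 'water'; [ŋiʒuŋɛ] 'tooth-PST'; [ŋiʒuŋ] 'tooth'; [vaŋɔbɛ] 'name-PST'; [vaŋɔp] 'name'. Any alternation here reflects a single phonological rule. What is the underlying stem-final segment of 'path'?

/k/

The stem for 'path' ends in [g] in [ŋɛɣɛgɛ] but [k] in [ŋɛɣɛk].
If /g/ were underlying and a rule turned it into [k] in isolation, 'eye' would also alternate; but it has [g] in both [nɔvogɛ] and [nɔvog].
So /k/ is underlying, and a rule of intervocalic voicing — voiceless stops become voiced between vowels — gives [g].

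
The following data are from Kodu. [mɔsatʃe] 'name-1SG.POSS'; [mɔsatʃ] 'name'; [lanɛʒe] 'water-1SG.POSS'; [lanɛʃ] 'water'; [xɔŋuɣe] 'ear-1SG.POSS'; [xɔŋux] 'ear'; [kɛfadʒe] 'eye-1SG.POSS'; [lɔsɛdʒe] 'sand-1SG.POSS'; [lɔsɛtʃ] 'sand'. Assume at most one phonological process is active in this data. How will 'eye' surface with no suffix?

[kɛfatʃ]

'sand' shows [dʒ] ~ [tʃ] at the end of the stem ([lɔsɛdʒe] vs [lɔsɛtʃ]).
The stem 'name' ([mɔsatʃe], [mɔsatʃ]) shows [tʃ] unchanged in both environments, so [tʃ] cannot be basic with [dʒ] derived before the 1SG.POSS suffix.
Therefore /dʒ/ is basic and [tʃ] is derived by word-final obstruent devoicing (voiced obstruents become voiceless word-finally).
From [kɛfadʒe] the stem 'eye' is /kɛfadʒ/; word-finally this yields [kɛfatʃ].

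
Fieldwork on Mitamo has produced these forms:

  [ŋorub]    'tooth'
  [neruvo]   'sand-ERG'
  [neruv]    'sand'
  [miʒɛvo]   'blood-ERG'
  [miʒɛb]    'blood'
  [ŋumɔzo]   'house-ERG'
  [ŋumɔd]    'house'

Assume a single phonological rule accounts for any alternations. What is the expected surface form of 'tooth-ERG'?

[ŋoruvo]

The stem for 'blood' ends in [v] in [miʒɛvo] but [b] in [miʒɛb].
The stem 'sand' ([neruvo], [neruv]) shows [v] unchanged in both environments, so [v] cannot be basic with [b] derived in isolation.
Therefore /b/ is basic and [v] is derived by intervocalic spirantization (voiced stops become fricatives between vowels).
The one attested form of 'tooth', [ŋorub], shows underlying /ŋorub/. Applying the same rule between vowels gives [ŋoruvo].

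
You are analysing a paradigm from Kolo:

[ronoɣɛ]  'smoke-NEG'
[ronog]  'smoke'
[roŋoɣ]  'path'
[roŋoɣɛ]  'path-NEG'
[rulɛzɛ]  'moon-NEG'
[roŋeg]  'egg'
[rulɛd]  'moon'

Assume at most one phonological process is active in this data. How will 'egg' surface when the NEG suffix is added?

[roŋeɣɛ]

The stem for 'smoke' ends in [g] in [ronog] but [ɣ] in [ronoɣɛ].
Compare 'path', with invariant [ɣ] in [roŋoɣ] and [roŋoɣɛ]: an analysis with underlying /ɣ/ and a rule producing [g] in isolation would wrongly predict alternation here too.
Therefore /g/ is basic and [ɣ] is derived by intervocalic spirantization (voiced stops become fricatives between vowels).
The one attested form of 'egg', [roŋeg], shows underlying /roŋeg/. Applying the same rule between vowels gives [roŋeɣɛ].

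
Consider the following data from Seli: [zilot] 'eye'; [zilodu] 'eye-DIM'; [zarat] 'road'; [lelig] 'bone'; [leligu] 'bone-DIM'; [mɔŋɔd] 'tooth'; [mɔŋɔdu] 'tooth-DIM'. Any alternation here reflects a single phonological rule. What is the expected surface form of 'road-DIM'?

'eye' shows [t] ~ [d] at the end of the stem ([zilot] vs [zilodu]).
The stem 'tooth' ([mɔŋɔd], [mɔŋɔdu]) shows [d] unchanged in both environments, so [d] cannot be basic with [t] derived in isolation.
Therefore /t/ is basic and [d] is derived by intervocalic voicing (voiceless stops become voiced between vowels).
The one attested form of 'road', [zarat], shows underlying /zarat/. Applying the same rule between vowels gives [zaradu].

[zaradu]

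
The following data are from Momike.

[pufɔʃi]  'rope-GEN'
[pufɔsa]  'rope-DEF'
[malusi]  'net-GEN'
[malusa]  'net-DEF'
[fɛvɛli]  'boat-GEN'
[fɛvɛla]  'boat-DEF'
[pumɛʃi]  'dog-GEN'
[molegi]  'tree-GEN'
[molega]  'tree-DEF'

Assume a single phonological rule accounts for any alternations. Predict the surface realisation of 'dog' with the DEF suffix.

[pumɛsa]

'rope' shows [ʃ] ~ [s] at the end of the stem ([pufɔʃi] vs [pufɔsa]).
But 'net' keeps [s] in both environments ([malusi], [malusa]), so there is no rule changing /s/ to [ʃ] before the GEN suffix.
The underlying segment must be /ʃ/; palato-alveolar /ʃ/ becomes [s] when no front vowel follows, yielding [s] there.
The one attested form of 'dog', [pumɛʃi], shows underlying /pumɛʃ/. Applying the same rule when no front vowel follows gives [pumɛsa].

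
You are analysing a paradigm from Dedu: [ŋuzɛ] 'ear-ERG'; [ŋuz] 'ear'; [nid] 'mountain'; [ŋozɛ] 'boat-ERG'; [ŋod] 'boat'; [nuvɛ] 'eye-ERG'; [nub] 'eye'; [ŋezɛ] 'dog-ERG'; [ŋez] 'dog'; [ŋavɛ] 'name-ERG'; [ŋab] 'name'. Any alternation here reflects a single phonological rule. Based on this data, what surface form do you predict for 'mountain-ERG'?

The stem for 'boat' ends in [z] in [ŋozɛ] but [d] in [ŋod].
If /z/ were underlying and a rule turned it into [d] in isolation, 'dog' would also alternate; but it has [z] in both [ŋezɛ] and [ŋez].
The alternation reflects intervocalic spirantization: voiced stops become fricatives between vowels. /d/ is underlying.
From [nid] the stem 'mountain' is /nid/; between vowels this yields [nizɛ].

[nizɛ]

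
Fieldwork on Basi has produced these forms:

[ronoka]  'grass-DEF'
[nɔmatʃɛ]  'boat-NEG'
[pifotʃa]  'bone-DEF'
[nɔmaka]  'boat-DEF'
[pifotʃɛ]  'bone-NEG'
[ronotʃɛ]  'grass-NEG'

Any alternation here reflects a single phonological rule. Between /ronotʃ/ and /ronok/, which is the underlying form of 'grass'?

/ronok/

'grass' shows [tʃ] ~ [k] at the end of the stem ([ronotʃɛ] vs [ronoka]).
But 'bone' keeps [tʃ] in both environments ([pifotʃɛ], [pifotʃa]), so there is no rule changing /tʃ/ to [k] before the DEF suffix.
So /k/ is underlying, and a rule of palatalization before a front vowel — /k/ becomes palato-alveolar [tʃ] before a front vowel — gives [tʃ].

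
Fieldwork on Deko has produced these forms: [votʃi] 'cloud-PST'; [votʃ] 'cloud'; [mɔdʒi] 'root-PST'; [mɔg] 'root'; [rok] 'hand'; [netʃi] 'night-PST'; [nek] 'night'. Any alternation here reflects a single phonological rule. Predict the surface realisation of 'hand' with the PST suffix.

The stem for 'night' ends in [tʃ] in [netʃi] but [k] in [nek].
The stem 'cloud' ([votʃi], [votʃ]) shows [tʃ] unchanged in both environments, so [tʃ] cannot be basic with [k] derived in isolation.
The underlying segment must be /k/; /k/ and /g/ become palato-alveolar [tʃ] and [dʒ] before a front vowel, yielding [tʃ] there.
From [rok] the stem 'hand' is /rok/; before a front vowel this yields [rotʃi].

[rotʃi]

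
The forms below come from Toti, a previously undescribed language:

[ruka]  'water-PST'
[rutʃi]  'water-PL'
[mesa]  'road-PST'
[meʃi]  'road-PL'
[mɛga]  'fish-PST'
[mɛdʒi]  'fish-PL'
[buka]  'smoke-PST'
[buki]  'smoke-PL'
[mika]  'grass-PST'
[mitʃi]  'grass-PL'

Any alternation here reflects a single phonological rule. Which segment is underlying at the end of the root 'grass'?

/tʃ/

'grass' shows [k] ~ [tʃ] at the end of the stem ([mika] vs [mitʃi]).
But 'smoke' keeps [k] in both environments ([buka], [buki]), so there is no rule changing /k/ to [tʃ] before the PL suffix.
The underlying segment must be /tʃ/; palato-alveolar /tʃ/, /dʒ/ and /ʃ/ become [k], [g] and [s] when no front vowel follows, yielding [k] there.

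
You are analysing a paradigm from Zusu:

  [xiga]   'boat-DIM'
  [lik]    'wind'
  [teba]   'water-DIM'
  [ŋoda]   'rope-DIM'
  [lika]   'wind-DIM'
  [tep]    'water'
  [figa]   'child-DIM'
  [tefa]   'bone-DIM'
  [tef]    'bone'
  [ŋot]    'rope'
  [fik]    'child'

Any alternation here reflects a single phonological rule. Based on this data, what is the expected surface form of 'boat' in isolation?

The stem for 'child' ends in [k] in [fik] but [g] in [figa].
The stem 'wind' ([lik], [lika]) shows [k] unchanged in both environments, so [k] cannot be basic with [g] derived before the DIM suffix.
The alternation reflects word-final obstruent devoicing: voiced obstruents become voiceless word-finally. /g/ is underlying.
From [xiga] the stem 'boat' is /xig/; word-finally this yields [xik].

[xik]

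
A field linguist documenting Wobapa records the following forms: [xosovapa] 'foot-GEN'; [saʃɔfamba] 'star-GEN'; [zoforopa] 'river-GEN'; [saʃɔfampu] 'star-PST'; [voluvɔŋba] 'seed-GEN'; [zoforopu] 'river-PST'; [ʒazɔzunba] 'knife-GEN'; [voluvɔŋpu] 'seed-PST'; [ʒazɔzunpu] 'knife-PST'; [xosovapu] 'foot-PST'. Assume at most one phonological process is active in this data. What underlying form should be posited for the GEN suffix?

/-ba/

The GEN morpheme has two allomorphs, [-ba] and [-pa].
By contrast the PST suffix keeps its initial [p] throughout — that segment must be underlying.
So the underlying form is /-ba/, and voiced stops become voiceless after a vowel.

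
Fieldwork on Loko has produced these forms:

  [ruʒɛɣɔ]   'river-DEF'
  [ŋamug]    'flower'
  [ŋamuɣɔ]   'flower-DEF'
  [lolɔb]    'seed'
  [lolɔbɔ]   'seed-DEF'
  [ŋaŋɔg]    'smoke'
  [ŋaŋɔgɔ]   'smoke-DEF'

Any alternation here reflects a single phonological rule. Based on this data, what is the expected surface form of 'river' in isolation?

[ruʒɛg]

In [ŋamug] and [ŋamuɣɔ] the final segment of 'flower' alternates: [g] ~ [ɣ].
But 'smoke' keeps [g] in both environments ([ŋaŋɔg], [ŋaŋɔgɔ]), so there is no rule changing /g/ to [ɣ] before the DEF suffix.
The alternation reflects word-final hardening: voiced fricatives become stops word-finally. /ɣ/ is underlying.
The one attested form of 'river', [ruʒɛɣɔ], shows underlying /ruʒɛɣ/. Applying the same rule word-finally gives [ruʒɛg].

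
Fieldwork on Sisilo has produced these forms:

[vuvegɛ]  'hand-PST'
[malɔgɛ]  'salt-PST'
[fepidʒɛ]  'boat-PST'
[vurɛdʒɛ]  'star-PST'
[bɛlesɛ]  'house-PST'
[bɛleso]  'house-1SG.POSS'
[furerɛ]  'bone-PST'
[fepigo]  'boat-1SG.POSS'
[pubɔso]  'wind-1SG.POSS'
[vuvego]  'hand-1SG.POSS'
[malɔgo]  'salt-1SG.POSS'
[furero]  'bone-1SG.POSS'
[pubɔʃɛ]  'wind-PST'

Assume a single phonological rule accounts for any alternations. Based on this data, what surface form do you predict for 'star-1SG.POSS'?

[vurɛgo]

In [fepigo] and [fepidʒɛ] the final segment of 'boat' alternates: [g] ~ [dʒ].
But 'salt' keeps [g] in both environments ([malɔgo], [malɔgɛ]), so there is no rule changing /g/ to [dʒ] before the PST suffix.
So /dʒ/ is underlying, and a rule of depalatalization — palato-alveolar /dʒ/ and /ʃ/ become [g] and [s] when no front vowel follows — gives [g].
The one attested form of 'star', [vurɛdʒɛ], shows underlying /vurɛdʒ/. Applying the same rule when no front vowel follows gives [vurɛgo].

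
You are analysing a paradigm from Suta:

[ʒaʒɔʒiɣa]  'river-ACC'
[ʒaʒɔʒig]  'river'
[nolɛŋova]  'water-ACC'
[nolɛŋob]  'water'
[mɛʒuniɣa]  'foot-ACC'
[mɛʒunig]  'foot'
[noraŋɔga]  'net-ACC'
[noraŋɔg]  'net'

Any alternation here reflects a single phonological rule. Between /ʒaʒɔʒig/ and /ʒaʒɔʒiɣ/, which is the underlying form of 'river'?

/ʒaʒɔʒiɣ/

The root 'river' surfaces as [ʒaʒɔʒiɣa] and [ʒaʒɔʒig], with a stem-final [ɣ] ~ [g] alternation.
If /g/ were underlying and a rule turned it into [ɣ] before the ACC suffix, 'net' would also alternate; but it has [g] in both [noraŋɔga] and [noraŋɔg].
Therefore /ɣ/ is basic and [g] is derived by word-final hardening (voiced fricatives become stops word-finally).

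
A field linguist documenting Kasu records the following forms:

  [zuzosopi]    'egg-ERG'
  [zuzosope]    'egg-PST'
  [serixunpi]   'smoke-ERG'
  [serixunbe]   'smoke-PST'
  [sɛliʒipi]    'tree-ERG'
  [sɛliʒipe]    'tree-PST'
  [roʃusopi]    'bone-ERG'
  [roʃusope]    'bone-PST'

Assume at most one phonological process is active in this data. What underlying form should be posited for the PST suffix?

/-be/

The PST morpheme has two allomorphs, [-be] and [-pe].
By contrast the ERG suffix keeps its initial [p] throughout — that segment must be underlying.
The PST suffix is therefore /-be/ underlyingly, with post-vocalic devoicing: voiced stops become voiceless after a vowel.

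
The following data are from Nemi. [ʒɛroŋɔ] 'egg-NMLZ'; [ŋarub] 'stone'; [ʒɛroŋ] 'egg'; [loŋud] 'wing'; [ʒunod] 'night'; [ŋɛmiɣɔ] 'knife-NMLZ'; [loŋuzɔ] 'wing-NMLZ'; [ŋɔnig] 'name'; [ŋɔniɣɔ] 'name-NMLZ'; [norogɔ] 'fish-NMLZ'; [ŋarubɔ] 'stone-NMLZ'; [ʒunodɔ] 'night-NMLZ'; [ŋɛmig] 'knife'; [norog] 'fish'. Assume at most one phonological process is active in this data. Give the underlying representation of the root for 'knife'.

The root 'knife' surfaces as [ŋɛmiɣɔ] and [ŋɛmig], with a stem-final [ɣ] ~ [g] alternation.
If /g/ were underlying and a rule turned it into [ɣ] before the NMLZ suffix, 'fish' would also alternate; but it has [g] in both [norogɔ] and [norog].
The alternation reflects word-final hardening: voiced fricatives become stops word-finally. /ɣ/ is underlying.

/ŋɛmiɣ/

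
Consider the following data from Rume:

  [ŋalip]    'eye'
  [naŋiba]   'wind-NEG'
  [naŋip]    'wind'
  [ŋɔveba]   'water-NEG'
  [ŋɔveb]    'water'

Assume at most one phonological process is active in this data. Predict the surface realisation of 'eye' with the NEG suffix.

[ŋaliba]

'wind' shows [b] ~ [p] at the end of the stem ([naŋiba] vs [naŋip]).
But 'water' keeps [b] in both environments ([ŋɔveba], [ŋɔveb]), so there is no rule changing /b/ to [p] in isolation.
So /p/ is underlying, and a rule of intervocalic voicing — voiceless stops become voiced between vowels — gives [b].
From [ŋalip] the stem 'eye' is /ŋalip/; between vowels this yields [ŋaliba].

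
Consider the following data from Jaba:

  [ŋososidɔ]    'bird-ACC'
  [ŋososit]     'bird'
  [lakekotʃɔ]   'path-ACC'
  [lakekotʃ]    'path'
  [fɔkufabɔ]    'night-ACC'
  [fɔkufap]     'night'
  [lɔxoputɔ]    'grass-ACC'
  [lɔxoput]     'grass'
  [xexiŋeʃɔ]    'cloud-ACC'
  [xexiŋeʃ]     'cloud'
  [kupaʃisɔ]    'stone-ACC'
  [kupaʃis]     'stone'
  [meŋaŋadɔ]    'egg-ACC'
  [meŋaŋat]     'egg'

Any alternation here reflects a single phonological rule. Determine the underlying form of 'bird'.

/ŋososid/

'bird' shows [d] ~ [t] at the end of the stem ([ŋososidɔ] vs [ŋososit]).
Compare 'grass', with invariant [t] in [lɔxoputɔ] and [lɔxoput]: an analysis with underlying /t/ and a rule producing [d] before the ACC suffix would wrongly predict alternation here too.
The underlying segment must be /d/; voiced obstruents become voiceless word-finally, yielding [t] there.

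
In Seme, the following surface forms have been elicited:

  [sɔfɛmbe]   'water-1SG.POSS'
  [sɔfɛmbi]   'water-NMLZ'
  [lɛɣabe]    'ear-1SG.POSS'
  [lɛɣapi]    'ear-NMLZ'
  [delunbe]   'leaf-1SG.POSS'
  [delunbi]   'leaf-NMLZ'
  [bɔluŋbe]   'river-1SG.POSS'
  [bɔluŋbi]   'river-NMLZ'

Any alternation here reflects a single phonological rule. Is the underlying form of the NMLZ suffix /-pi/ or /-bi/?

/-pi/

The NMLZ morpheme has two allomorphs, [-bi] and [-pi].
The 1SG.POSS suffix, which begins with [b], is invariant after every stem; so [b] is not altered by any rule here.
So the underlying form is /-pi/, and voiceless stops become voiced after a nasal.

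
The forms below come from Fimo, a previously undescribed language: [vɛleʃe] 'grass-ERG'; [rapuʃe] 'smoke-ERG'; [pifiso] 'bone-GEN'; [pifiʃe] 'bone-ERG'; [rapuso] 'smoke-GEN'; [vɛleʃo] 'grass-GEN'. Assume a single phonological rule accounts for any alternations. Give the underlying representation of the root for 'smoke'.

The root 'smoke' surfaces as [rapuso] and [rapuʃe], with a stem-final [s] ~ [ʃ] alternation.
The stem 'grass' ([vɛleʃo], [vɛleʃe]) shows [ʃ] unchanged in both environments, so [ʃ] cannot be basic with [s] derived before the GEN suffix.
The alternation reflects palatalization before a front vowel: /s/ becomes palato-alveolar [ʃ] before a front vowel. /s/ is underlying.
Hence 'smoke' is /rapus/ underlyingly.

/rapus/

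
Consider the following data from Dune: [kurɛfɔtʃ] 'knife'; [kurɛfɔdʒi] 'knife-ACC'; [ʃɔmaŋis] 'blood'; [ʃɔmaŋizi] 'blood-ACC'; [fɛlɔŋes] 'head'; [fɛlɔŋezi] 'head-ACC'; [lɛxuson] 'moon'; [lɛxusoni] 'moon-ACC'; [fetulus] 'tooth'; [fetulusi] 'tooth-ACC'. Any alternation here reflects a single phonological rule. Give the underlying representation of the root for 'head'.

/fɛlɔŋez/

'head' shows [s] ~ [z] at the end of the stem ([fɛlɔŋes] vs [fɛlɔŋezi]).
But 'tooth' keeps [s] in both environments ([fetulus], [fetulusi]), so there is no rule changing /s/ to [z] before the ACC suffix.
The alternation reflects word-final obstruent devoicing: voiced obstruents become voiceless word-finally. /z/ is underlying.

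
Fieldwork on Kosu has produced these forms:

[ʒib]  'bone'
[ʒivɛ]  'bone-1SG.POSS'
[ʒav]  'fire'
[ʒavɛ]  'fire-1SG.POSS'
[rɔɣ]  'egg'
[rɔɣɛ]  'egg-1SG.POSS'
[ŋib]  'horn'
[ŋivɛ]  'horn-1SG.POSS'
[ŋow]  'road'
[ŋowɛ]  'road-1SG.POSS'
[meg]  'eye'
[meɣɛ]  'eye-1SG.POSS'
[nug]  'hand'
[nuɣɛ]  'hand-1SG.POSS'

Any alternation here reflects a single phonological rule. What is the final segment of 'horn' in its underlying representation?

The stem for 'horn' ends in [b] in [ŋib] but [v] in [ŋivɛ].
But 'fire' keeps [v] in both environments ([ʒav], [ʒavɛ]), so there is no rule changing /v/ to [b] in isolation.
The underlying segment must be /b/; voiced stops become fricatives between vowels, yielding [v] there.

/b/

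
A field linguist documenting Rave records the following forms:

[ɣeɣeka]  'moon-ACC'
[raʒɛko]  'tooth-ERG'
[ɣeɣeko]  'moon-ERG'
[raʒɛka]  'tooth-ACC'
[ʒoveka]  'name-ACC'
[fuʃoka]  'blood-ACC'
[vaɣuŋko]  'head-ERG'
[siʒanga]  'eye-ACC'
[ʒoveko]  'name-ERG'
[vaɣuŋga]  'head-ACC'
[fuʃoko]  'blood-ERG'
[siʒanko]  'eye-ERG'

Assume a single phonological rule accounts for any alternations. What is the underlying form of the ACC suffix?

The ACC suffix surfaces as [-ga] and [-ka], depending on the final segment of the stem.
The ERG suffix, which begins with [k], is invariant after every stem; so [k] is not altered by any rule here.
So the underlying form is /-ga/, and voiced stops become voiceless after a vowel.

/-ga/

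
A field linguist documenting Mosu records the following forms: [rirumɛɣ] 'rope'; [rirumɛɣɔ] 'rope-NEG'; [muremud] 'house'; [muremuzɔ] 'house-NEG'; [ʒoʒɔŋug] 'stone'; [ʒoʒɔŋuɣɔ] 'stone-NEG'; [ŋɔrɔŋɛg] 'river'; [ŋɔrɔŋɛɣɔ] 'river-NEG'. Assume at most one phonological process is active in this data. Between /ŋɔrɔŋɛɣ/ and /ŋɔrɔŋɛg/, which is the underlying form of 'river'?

The stem for 'river' ends in [g] in [ŋɔrɔŋɛg] but [ɣ] in [ŋɔrɔŋɛɣɔ].
The stem 'rope' ([rirumɛɣ], [rirumɛɣɔ]) shows [ɣ] unchanged in both environments, so [ɣ] cannot be basic with [g] derived in isolation.
The underlying segment must be /g/; voiced stops become fricatives between vowels, yielding [ɣ] there.

/ŋɔrɔŋɛg/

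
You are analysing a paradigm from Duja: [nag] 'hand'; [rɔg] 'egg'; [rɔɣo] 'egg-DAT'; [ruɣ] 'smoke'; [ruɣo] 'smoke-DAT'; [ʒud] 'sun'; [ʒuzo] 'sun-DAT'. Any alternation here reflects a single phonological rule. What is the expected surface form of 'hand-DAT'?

[naɣo]

The stem for 'egg' ends in [g] in [rɔg] but [ɣ] in [rɔɣo].
But 'smoke' keeps [ɣ] in both environments ([ruɣ], [ruɣo]), so there is no rule changing /ɣ/ to [g] in isolation.
Therefore /g/ is basic and [ɣ] is derived by intervocalic spirantization (voiced stops become fricatives between vowels).
From [nag] the stem 'hand' is /nag/; between vowels this yields [naɣo].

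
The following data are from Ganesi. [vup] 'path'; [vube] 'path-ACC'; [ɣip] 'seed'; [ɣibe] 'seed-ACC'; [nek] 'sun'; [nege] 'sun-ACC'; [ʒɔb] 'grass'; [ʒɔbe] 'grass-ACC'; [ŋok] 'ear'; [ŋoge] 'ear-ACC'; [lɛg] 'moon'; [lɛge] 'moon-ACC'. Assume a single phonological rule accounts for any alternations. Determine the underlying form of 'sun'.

In [nek] and [nege] the final segment of 'sun' alternates: [k] ~ [g].
Compare 'moon', with invariant [g] in [lɛg] and [lɛge]: an analysis with underlying /g/ and a rule producing [k] in isolation would wrongly predict alternation here too.
The alternation reflects intervocalic voicing: voiceless stops become voiced between vowels. /k/ is underlying.
Hence 'sun' is /nek/ underlyingly.

/nek/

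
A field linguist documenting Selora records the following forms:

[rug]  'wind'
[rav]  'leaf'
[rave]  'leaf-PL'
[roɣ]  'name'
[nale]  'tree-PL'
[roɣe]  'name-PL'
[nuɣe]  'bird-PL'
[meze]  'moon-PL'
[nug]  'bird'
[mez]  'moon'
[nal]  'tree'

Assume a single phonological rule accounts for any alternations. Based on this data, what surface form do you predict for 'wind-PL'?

[ruɣe]

The root 'bird' surfaces as [nug] and [nuɣe], with a stem-final [g] ~ [ɣ] alternation.
The stem 'name' ([roɣ], [roɣe]) shows [ɣ] unchanged in both environments, so [ɣ] cannot be basic with [g] derived in isolation.
Therefore /g/ is basic and [ɣ] is derived by intervocalic spirantization (voiced stops become fricatives between vowels).
The one attested form of 'wind', [rug], shows underlying /rug/. Applying the same rule between vowels gives [ruɣe].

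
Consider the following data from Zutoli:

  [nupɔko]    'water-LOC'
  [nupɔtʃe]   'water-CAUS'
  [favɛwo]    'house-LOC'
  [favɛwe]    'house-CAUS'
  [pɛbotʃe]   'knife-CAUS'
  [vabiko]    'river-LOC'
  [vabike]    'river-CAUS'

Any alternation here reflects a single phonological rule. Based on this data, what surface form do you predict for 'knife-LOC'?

'water' shows [k] ~ [tʃ] at the end of the stem ([nupɔko] vs [nupɔtʃe]).
Compare 'river', with invariant [k] in [vabiko] and [vabike]: an analysis with underlying /k/ and a rule producing [tʃ] before the CAUS suffix would wrongly predict alternation here too.
Therefore /tʃ/ is basic and [k] is derived by depalatalization (palato-alveolar /tʃ/ becomes [k] when no front vowel follows).
The one attested form of 'knife', [pɛbotʃe], shows underlying /pɛbotʃ/. Applying the same rule when no front vowel follows gives [pɛboko].

[pɛboko]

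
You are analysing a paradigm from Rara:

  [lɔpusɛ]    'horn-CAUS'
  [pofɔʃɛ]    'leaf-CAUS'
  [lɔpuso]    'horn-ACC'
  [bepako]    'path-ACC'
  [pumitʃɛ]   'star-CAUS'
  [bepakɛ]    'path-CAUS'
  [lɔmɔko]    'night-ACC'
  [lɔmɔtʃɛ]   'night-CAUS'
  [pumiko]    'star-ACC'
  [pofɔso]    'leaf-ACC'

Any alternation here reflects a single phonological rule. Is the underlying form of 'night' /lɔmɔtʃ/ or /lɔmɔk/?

The stem for 'night' ends in [k] in [lɔmɔko] but [tʃ] in [lɔmɔtʃɛ].
Compare 'path', with invariant [k] in [bepako] and [bepakɛ]: an analysis with underlying /k/ and a rule producing [tʃ] before the CAUS suffix would wrongly predict alternation here too.
The alternation reflects depalatalization: palato-alveolar /tʃ/ and /ʃ/ become [k] and [s] when no front vowel follows. /tʃ/ is underlying.

/lɔmɔtʃ/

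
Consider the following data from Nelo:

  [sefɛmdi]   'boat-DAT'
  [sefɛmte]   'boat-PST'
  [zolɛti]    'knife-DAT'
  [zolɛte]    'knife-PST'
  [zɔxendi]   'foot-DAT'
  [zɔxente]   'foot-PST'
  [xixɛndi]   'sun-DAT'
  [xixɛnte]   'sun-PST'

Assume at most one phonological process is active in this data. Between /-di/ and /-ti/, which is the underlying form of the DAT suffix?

The DAT suffix surfaces as [-di] and [-ti], depending on the final segment of the stem.
By contrast the PST suffix keeps its initial [t] throughout — that segment must be underlying.
So the underlying form is /-di/, and voiced stops become voiceless after a vowel.

/-di/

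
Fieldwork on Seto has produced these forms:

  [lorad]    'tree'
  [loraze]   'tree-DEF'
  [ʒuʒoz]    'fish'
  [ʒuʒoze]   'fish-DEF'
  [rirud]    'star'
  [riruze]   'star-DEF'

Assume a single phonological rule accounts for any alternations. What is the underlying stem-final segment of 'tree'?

In [lorad] and [loraze] the final segment of 'tree' alternates: [d] ~ [z].
But 'fish' keeps [z] in both environments ([ʒuʒoz], [ʒuʒoze]), so there is no rule changing /z/ to [d] in isolation.
The underlying segment must be /d/; voiced stops become fricatives between vowels, yielding [z] there.

/d/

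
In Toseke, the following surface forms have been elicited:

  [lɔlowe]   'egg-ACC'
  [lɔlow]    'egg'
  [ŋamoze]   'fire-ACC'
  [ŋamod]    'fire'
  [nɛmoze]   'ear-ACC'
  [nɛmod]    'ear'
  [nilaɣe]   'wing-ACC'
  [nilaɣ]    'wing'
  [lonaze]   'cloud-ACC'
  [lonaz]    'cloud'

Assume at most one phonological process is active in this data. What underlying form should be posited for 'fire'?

In [ŋamoze] and [ŋamod] the final segment of 'fire' alternates: [z] ~ [d].
But 'cloud' keeps [z] in both environments ([lonaze], [lonaz]), so there is no rule changing /z/ to [d] in isolation.
The alternation reflects intervocalic spirantization: voiced stops become fricatives between vowels. /d/ is underlying.
The underlying form of 'fire' is therefore /ŋamod/.

/ŋamod/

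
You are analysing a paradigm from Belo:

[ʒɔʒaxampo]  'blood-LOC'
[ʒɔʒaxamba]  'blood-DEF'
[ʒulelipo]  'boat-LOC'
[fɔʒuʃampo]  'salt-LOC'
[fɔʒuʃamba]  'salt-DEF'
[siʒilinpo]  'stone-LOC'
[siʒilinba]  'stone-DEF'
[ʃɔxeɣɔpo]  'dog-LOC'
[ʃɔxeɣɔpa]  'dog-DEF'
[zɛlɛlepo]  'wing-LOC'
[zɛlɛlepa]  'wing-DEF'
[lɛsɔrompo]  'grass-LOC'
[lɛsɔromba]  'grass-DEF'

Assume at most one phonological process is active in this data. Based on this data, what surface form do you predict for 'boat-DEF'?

[ʒulelipa]

The DEF morpheme has two allomorphs, [-ba] and [-pa].
The LOC suffix, which begins with [p], is invariant after every stem; so [p] is not altered by any rule here.
So the underlying form is /-ba/, and voiced stops become voiceless after a vowel.
After 'boat', which ends in a vowel, the suffix surfaces as [-pa], giving [ʒulelipa].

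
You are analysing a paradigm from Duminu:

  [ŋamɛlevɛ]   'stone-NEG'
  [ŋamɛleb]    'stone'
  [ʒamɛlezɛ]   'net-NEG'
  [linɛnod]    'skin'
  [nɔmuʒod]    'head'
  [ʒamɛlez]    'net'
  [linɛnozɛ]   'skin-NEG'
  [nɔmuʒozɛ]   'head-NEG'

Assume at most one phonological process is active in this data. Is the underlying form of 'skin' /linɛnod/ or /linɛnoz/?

/linɛnod/

The stem for 'skin' ends in [z] in [linɛnozɛ] but [d] in [linɛnod].
If /z/ were underlying and a rule turned it into [d] in isolation, 'net' would also alternate; but it has [z] in both [ʒamɛlezɛ] and [ʒamɛlez].
Therefore /d/ is basic and [z] is derived by intervocalic spirantization (voiced stops become fricatives between vowels).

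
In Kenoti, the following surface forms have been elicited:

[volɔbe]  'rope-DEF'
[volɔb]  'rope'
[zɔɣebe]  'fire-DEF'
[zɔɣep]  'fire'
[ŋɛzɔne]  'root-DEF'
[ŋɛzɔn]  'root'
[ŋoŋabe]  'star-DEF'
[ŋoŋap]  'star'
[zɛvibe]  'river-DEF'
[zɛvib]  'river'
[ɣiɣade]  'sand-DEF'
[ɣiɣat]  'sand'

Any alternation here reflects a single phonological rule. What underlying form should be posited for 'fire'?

The root 'fire' surfaces as [zɔɣebe] and [zɔɣep], with a stem-final [b] ~ [p] alternation.
The stem 'rope' ([volɔbe], [volɔb]) shows [b] unchanged in both environments, so [b] cannot be basic with [p] derived in isolation.
The underlying segment must be /p/; voiceless stops become voiced between vowels, yielding [b] there.

/zɔɣep/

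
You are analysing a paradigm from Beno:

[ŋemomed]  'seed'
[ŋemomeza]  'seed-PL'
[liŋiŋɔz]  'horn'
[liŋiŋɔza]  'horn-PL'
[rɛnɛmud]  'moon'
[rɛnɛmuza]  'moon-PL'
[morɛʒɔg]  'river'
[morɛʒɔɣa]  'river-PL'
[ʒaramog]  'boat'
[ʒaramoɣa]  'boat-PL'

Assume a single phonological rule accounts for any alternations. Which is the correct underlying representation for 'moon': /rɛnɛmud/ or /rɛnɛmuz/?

In [rɛnɛmud] and [rɛnɛmuza] the final segment of 'moon' alternates: [d] ~ [z].
If /z/ were underlying and a rule turned it into [d] in isolation, 'horn' would also alternate; but it has [z] in both [liŋiŋɔz] and [liŋiŋɔza].
So /d/ is underlying, and a rule of intervocalic spirantization — voiced stops become fricatives between vowels — gives [z].

/rɛnɛmud/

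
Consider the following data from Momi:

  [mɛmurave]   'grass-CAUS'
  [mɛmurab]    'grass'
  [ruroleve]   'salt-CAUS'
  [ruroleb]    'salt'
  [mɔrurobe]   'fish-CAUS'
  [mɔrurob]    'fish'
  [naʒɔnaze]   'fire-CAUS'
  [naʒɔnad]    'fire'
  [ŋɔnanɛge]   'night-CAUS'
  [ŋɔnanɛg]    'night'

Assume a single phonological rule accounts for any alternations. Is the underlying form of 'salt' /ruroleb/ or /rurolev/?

/rurolev/

The root 'salt' surfaces as [ruroleve] and [ruroleb], with a stem-final [v] ~ [b] alternation.
If /b/ were underlying and a rule turned it into [v] before the CAUS suffix, 'fish' would also alternate; but it has [b] in both [mɔrurobe] and [mɔrurob].
So /v/ is underlying, and a rule of word-final hardening — voiced fricatives become stops word-finally — gives [b].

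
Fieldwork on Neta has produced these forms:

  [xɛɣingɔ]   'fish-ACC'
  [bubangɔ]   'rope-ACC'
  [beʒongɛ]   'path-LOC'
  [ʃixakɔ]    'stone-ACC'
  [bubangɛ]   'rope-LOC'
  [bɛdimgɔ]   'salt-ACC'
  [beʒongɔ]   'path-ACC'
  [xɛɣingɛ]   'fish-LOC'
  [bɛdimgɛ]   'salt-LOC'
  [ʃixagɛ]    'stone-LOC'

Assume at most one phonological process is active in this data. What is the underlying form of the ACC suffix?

/-kɔ/

The ACC morpheme has two allomorphs, [-gɔ] and [-kɔ].
The LOC suffix, which begins with [g], is invariant after every stem; so [g] is not altered by any rule here.
The ACC suffix is therefore /-kɔ/ underlyingly, with post-nasal voicing: voiceless stops become voiced after a nasal.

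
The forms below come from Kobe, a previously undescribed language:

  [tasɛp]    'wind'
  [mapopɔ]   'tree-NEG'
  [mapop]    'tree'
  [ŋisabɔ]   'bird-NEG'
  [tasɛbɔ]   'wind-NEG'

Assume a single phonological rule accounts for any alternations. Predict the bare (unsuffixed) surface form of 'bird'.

'wind' shows [b] ~ [p] at the end of the stem ([tasɛbɔ] vs [tasɛp]).
The stem 'tree' ([mapopɔ], [mapop]) shows [p] unchanged in both environments, so [p] cannot be basic with [b] derived before the NEG suffix.
So /b/ is underlying, and a rule of word-final obstruent devoicing — voiced obstruents become voiceless word-finally — gives [p].
The one attested form of 'bird', [ŋisabɔ], shows underlying /ŋisab/. Applying the same rule word-finally gives [ŋisap].

[ŋisap]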